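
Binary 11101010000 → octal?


Group into 3-bit groups: 011101010000
  011 = 3
  101 = 5
  010 = 2
  000 = 0
= 0o3520


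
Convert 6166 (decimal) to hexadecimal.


Divide by 16 repeatedly:
6166 ÷ 16 = 385 remainder 6 (6)
385 ÷ 16 = 24 remainder 1 (1)
24 ÷ 16 = 1 remainder 8 (8)
1 ÷ 16 = 0 remainder 1 (1)
Reading remainders bottom-up:
= 0x1816


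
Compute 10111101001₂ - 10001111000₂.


Align and subtract column by column (LSB to MSB, borrowing when needed):
  10111101001
- 10001111000
  -----------
  col 0: (1 - 0 borrow-in) - 0 → 1 - 0 = 1, borrow out 0
  col 1: (0 - 0 borrow-in) - 0 → 0 - 0 = 0, borrow out 0
  col 2: (0 - 0 borrow-in) - 0 → 0 - 0 = 0, borrow out 0
  col 3: (1 - 0 borrow-in) - 1 → 1 - 1 = 0, borrow out 0
  col 4: (0 - 0 borrow-in) - 1 → borrow from next column: (0+2) - 1 = 1, borrow out 1
  col 5: (1 - 1 borrow-in) - 1 → borrow from next column: (0+2) - 1 = 1, borrow out 1
  col 6: (1 - 1 borrow-in) - 1 → borrow from next column: (0+2) - 1 = 1, borrow out 1
  col 7: (1 - 1 borrow-in) - 0 → 0 - 0 = 0, borrow out 0
  col 8: (1 - 0 borrow-in) - 0 → 1 - 0 = 1, borrow out 0
  col 9: (0 - 0 borrow-in) - 0 → 0 - 0 = 0, borrow out 0
  col 10: (1 - 0 borrow-in) - 1 → 1 - 1 = 0, borrow out 0
Reading bits MSB→LSB: 00101110001
Strip leading zeros: 101110001
= 101110001


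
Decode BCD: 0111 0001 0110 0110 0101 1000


Each 4-bit group → digit:
  0111 → 7
  0001 → 1
  0110 → 6
  0110 → 6
  0101 → 5
  1000 → 8
= 716658


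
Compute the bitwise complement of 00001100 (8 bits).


Original: 00001100
Invert all bits:
  bit 0: 0 → 1
  bit 1: 0 → 1
  bit 2: 0 → 1
  bit 3: 0 → 1
  bit 4: 1 → 0
  bit 5: 1 → 0
  bit 6: 0 → 1
  bit 7: 0 → 1
= 11110011


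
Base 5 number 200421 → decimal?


Positional values (base 5):
  1 × 5^0 = 1 × 1 = 1
  2 × 5^1 = 2 × 5 = 10
  4 × 5^2 = 4 × 25 = 100
  0 × 5^3 = 0 × 125 = 0
  0 × 5^4 = 0 × 625 = 0
  2 × 5^5 = 2 × 3125 = 6250
Sum = 1 + 10 + 100 + 0 + 0 + 6250
= 6361


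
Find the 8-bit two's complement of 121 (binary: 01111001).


Original: 01111001
Step 1 - Invert all bits: 10000110
Step 2 - Add 1: 10000110 + 1
= 10000111 (represents -121)


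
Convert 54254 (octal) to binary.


Each octal digit → 3 binary bits:
  5 = 101
  4 = 100
  2 = 010
  5 = 101
  4 = 100
Concatenate: 101 100 010 101 100
= 101100010101100


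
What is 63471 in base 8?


Divide by 8 repeatedly:
63471 ÷ 8 = 7933 remainder 7
7933 ÷ 8 = 991 remainder 5
991 ÷ 8 = 123 remainder 7
123 ÷ 8 = 15 remainder 3
15 ÷ 8 = 1 remainder 7
1 ÷ 8 = 0 remainder 1
Reading remainders bottom-up:
= 0o173757


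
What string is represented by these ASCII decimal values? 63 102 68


Codes (decimal): 63 102 68
Per-code ASCII lookup:
  63  (special character) → '?'
  102  (range 97-122: lowercase, 102 - 97 = 5) → 'f'
  68  (range 65-90: uppercase, 68 - 65 = 3) → 'D'
= '?fD'


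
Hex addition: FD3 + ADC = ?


Align and add column by column (LSB to MSB, each column mod 16 with carry):
  0FD3
+ 0ADC
  ----
  col 0: 3(3) + C(12) + 0 (carry in) = 15 → F(15), carry out 0
  col 1: D(13) + D(13) + 0 (carry in) = 26 → A(10), carry out 1
  col 2: F(15) + A(10) + 1 (carry in) = 26 → A(10), carry out 1
  col 3: 0(0) + 0(0) + 1 (carry in) = 1 → 1(1), carry out 0
Reading digits MSB→LSB: 1AAF
Strip leading zeros: 1AAF
= 0x1AAF


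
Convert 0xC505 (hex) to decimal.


Positional values:
Position 0: 5 × 16^0 = 5 × 1 = 5
Position 1: 0 × 16^1 = 0 × 16 = 0
Position 2: 5 × 16^2 = 5 × 256 = 1280
Position 3: C × 16^3 = 12 × 4096 = 49152
Sum = 5 + 0 + 1280 + 49152
= 50437


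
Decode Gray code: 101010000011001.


Gray code: 101010000011001
MSB stays the same: 1
Each subsequent bit = prev_binary XOR current_gray:
  B[1] = 1 XOR 0 = 1
  B[2] = 1 XOR 1 = 0
  B[3] = 0 XOR 0 = 0
  B[4] = 0 XOR 1 = 1
  B[5] = 1 XOR 0 = 1
  B[6] = 1 XOR 0 = 1
  B[7] = 1 XOR 0 = 1
  B[8] = 1 XOR 0 = 1
  B[9] = 1 XOR 0 = 1
  B[10] = 1 XOR 1 = 0
  B[11] = 0 XOR 1 = 1
  B[12] = 1 XOR 0 = 1
  B[13] = 1 XOR 0 = 1
  B[14] = 1 XOR 1 = 0
= 110011111101110 (26606 decimal)


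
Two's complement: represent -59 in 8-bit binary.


Original: 00111011
Step 1 - Invert all bits: 11000100
Step 2 - Add 1: 11000100 + 1
= 11000101 (represents -59)


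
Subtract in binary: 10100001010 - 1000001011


Align and subtract column by column (LSB to MSB, borrowing when needed):
  10100001010
- 01000001011
  -----------
  col 0: (0 - 0 borrow-in) - 1 → borrow from next column: (0+2) - 1 = 1, borrow out 1
  col 1: (1 - 1 borrow-in) - 1 → borrow from next column: (0+2) - 1 = 1, borrow out 1
  col 2: (0 - 1 borrow-in) - 0 → borrow from next column: (-1+2) - 0 = 1, borrow out 1
  col 3: (1 - 1 borrow-in) - 1 → borrow from next column: (0+2) - 1 = 1, borrow out 1
  col 4: (0 - 1 borrow-in) - 0 → borrow from next column: (-1+2) - 0 = 1, borrow out 1
  col 5: (0 - 1 borrow-in) - 0 → borrow from next column: (-1+2) - 0 = 1, borrow out 1
  col 6: (0 - 1 borrow-in) - 0 → borrow from next column: (-1+2) - 0 = 1, borrow out 1
  col 7: (0 - 1 borrow-in) - 0 → borrow from next column: (-1+2) - 0 = 1, borrow out 1
  col 8: (1 - 1 borrow-in) - 0 → 0 - 0 = 0, borrow out 0
  col 9: (0 - 0 borrow-in) - 1 → borrow from next column: (0+2) - 1 = 1, borrow out 1
  col 10: (1 - 1 borrow-in) - 0 → 0 - 0 = 0, borrow out 0
Reading bits MSB→LSB: 01011111111
Strip leading zeros: 1011111111
= 1011111111


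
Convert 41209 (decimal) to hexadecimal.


Divide by 16 repeatedly:
41209 ÷ 16 = 2575 remainder 9 (9)
2575 ÷ 16 = 160 remainder 15 (F)
160 ÷ 16 = 10 remainder 0 (0)
10 ÷ 16 = 0 remainder 10 (A)
Reading remainders bottom-up:
= 0xA0F9


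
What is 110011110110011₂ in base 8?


Group into 3-bit groups: 110011110110011
  110 = 6
  011 = 3
  110 = 6
  110 = 6
  011 = 3
= 0o63663


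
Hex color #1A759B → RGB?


Hex: #1A759B
R = 1A₁₆ = 26
G = 75₁₆ = 117
B = 9B₁₆ = 155
= RGB(26, 117, 155)


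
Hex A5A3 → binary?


Each hex digit → 4 binary bits:
  A = 1010
  5 = 0101
  A = 1010
  3 = 0011
Concatenate: 1010 0101 1010 0011
= 1010010110100011


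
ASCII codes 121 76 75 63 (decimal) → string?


Codes (decimal): 121 76 75 63
Per-code ASCII lookup:
  121  (range 97-122: lowercase, 121 - 97 = 24) → 'y'
  76  (range 65-90: uppercase, 76 - 65 = 11) → 'L'
  75  (range 65-90: uppercase, 75 - 65 = 10) → 'K'
  63  (special character) → '?'
= 'yLK?'


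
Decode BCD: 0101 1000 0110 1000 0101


Each 4-bit group → digit:
  0101 → 5
  1000 → 8
  0110 → 6
  1000 → 8
  0101 → 5
= 58685


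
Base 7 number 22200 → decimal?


Positional values (base 7):
  0 × 7^0 = 0 × 1 = 0
  0 × 7^1 = 0 × 7 = 0
  2 × 7^2 = 2 × 49 = 98
  2 × 7^3 = 2 × 343 = 686
  2 × 7^4 = 2 × 2401 = 4802
Sum = 0 + 0 + 98 + 686 + 4802
= 5586


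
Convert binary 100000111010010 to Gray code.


Binary: 100000111010010
Gray code: G = B XOR (B >> 1)
B >> 1 = 010000011101001
100000111010010 XOR 010000011101001:
  1 XOR 0 = 1
  0 XOR 1 = 1
  0 XOR 0 = 0
  0 XOR 0 = 0
  0 XOR 0 = 0
  0 XOR 0 = 0
  1 XOR 0 = 1
  1 XOR 1 = 0
  1 XOR 1 = 0
  0 XOR 1 = 1
  1 XOR 0 = 1
  0 XOR 1 = 1
  0 XOR 0 = 0
  1 XOR 0 = 1
  0 XOR 1 = 1
= 110000100111011


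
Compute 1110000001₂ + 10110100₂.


Align and add column by column (LSB to MSB, carry propagating):
  01110000001
+ 00010110100
  -----------
  col 0: 1 + 0 + 0 (carry in) = 1 → bit 1, carry out 0
  col 1: 0 + 0 + 0 (carry in) = 0 → bit 0, carry out 0
  col 2: 0 + 1 + 0 (carry in) = 1 → bit 1, carry out 0
  col 3: 0 + 0 + 0 (carry in) = 0 → bit 0, carry out 0
  col 4: 0 + 1 + 0 (carry in) = 1 → bit 1, carry out 0
  col 5: 0 + 1 + 0 (carry in) = 1 → bit 1, carry out 0
  col 6: 0 + 0 + 0 (carry in) = 0 → bit 0, carry out 0
  col 7: 1 + 1 + 0 (carry in) = 2 → bit 0, carry out 1
  col 8: 1 + 0 + 1 (carry in) = 2 → bit 0, carry out 1
  col 9: 1 + 0 + 1 (carry in) = 2 → bit 0, carry out 1
  col 10: 0 + 0 + 1 (carry in) = 1 → bit 1, carry out 0
Reading bits MSB→LSB: 10000110101
Strip leading zeros: 10000110101
= 10000110101


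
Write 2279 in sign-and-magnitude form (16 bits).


Sign bit: 0 (positive)
Magnitude: 2279 = 000100011100111
= 0000100011100111


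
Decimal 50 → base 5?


Divide by 5 repeatedly:
50 ÷ 5 = 10 remainder 0
10 ÷ 5 = 2 remainder 0
2 ÷ 5 = 0 remainder 2
Reading remainders bottom-up:
= 200


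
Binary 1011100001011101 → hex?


Group into 4-bit nibbles: 1011100001011101
  1011 = B
  1000 = 8
  0101 = 5
  1101 = D
= 0xB85D


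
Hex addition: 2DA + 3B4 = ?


Align and add column by column (LSB to MSB, each column mod 16 with carry):
  02DA
+ 03B4
  ----
  col 0: A(10) + 4(4) + 0 (carry in) = 14 → E(14), carry out 0
  col 1: D(13) + B(11) + 0 (carry in) = 24 → 8(8), carry out 1
  col 2: 2(2) + 3(3) + 1 (carry in) = 6 → 6(6), carry out 0
  col 3: 0(0) + 0(0) + 0 (carry in) = 0 → 0(0), carry out 0
Reading digits MSB→LSB: 068E
Strip leading zeros: 68E
= 0x68E


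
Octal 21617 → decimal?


Positional values:
Position 0: 7 × 8^0 = 7
Position 1: 1 × 8^1 = 8
Position 2: 6 × 8^2 = 384
Position 3: 1 × 8^3 = 512
Position 4: 2 × 8^4 = 8192
Sum = 7 + 8 + 384 + 512 + 8192
= 9103


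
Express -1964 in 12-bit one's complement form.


Original: 011110101100
Invert all bits:
  bit 0: 0 → 1
  bit 1: 1 → 0
  bit 2: 1 → 0
  bit 3: 1 → 0
  bit 4: 1 → 0
  bit 5: 0 → 1
  bit 6: 1 → 0
  bit 7: 0 → 1
  bit 8: 1 → 0
  bit 9: 1 → 0
  bit 10: 0 → 1
  bit 11: 0 → 1
= 100001010011


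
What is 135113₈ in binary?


Each octal digit → 3 binary bits:
  1 = 001
  3 = 011
  5 = 101
  1 = 001
  1 = 001
  3 = 011
Concatenate: 001 011 101 001 001 011
= 001011101001001011


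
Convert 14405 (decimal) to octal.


Divide by 8 repeatedly:
14405 ÷ 8 = 1800 remainder 5
1800 ÷ 8 = 225 remainder 0
225 ÷ 8 = 28 remainder 1
28 ÷ 8 = 3 remainder 4
3 ÷ 8 = 0 remainder 3
Reading remainders bottom-up:
= 0o34105


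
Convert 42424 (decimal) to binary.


Divide by 2 repeatedly:
42424 ÷ 2 = 21212 remainder 0
21212 ÷ 2 = 10606 remainder 0
10606 ÷ 2 = 5303 remainder 0
5303 ÷ 2 = 2651 remainder 1
2651 ÷ 2 = 1325 remainder 1
1325 ÷ 2 = 662 remainder 1
662 ÷ 2 = 331 remainder 0
331 ÷ 2 = 165 remainder 1
165 ÷ 2 = 82 remainder 1
82 ÷ 2 = 41 remainder 0
41 ÷ 2 = 20 remainder 1
20 ÷ 2 = 10 remainder 0
10 ÷ 2 = 5 remainder 0
5 ÷ 2 = 2 remainder 1
2 ÷ 2 = 1 remainder 0
1 ÷ 2 = 0 remainder 1
Reading remainders bottom-up:
= 1010010110111000


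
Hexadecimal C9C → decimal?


Positional values:
Position 0: C × 16^0 = 12 × 1 = 12
Position 1: 9 × 16^1 = 9 × 16 = 144
Position 2: C × 16^2 = 12 × 256 = 3072
Sum = 12 + 144 + 3072
= 3228


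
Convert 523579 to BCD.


Each digit → 4-bit binary:
  5 → 0101
  2 → 0010
  3 → 0011
  5 → 0101
  7 → 0111
  9 → 1001
= 0101 0010 0011 0101 0111 1001


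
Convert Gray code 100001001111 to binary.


Gray code: 100001001111
MSB stays the same: 1
Each subsequent bit = prev_binary XOR current_gray:
  B[1] = 1 XOR 0 = 1
  B[2] = 1 XOR 0 = 1
  B[3] = 1 XOR 0 = 1
  B[4] = 1 XOR 0 = 1
  B[5] = 1 XOR 1 = 0
  B[6] = 0 XOR 0 = 0
  B[7] = 0 XOR 0 = 0
  B[8] = 0 XOR 1 = 1
  B[9] = 1 XOR 1 = 0
  B[10] = 0 XOR 1 = 1
  B[11] = 1 XOR 1 = 0
= 111110001010 (3978 decimal)


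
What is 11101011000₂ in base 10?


Positional values:
Bit 3: 1 × 2^3 = 8
Bit 4: 1 × 2^4 = 16
Bit 6: 1 × 2^6 = 64
Bit 8: 1 × 2^8 = 256
Bit 9: 1 × 2^9 = 512
Bit 10: 1 × 2^10 = 1024
Sum = 8 + 16 + 64 + 256 + 512 + 1024
= 1880


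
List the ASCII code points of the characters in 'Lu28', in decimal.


String: 'Lu28'  (4 characters)
Per-character ASCII lookup:
  'L': uppercase starts at 65: 'L' = 65 + 11 = 76
  'u': lowercase starts at 97: 'u' = 97 + 20 = 117
  '2': digits start at 48: '2' = 48 + 2 = 50
  '8': digits start at 48: '8' = 48 + 8 = 56
= 76 117 50 56


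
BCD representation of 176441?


Each digit → 4-bit binary:
  1 → 0001
  7 → 0111
  6 → 0110
  4 → 0100
  4 → 0100
  1 → 0001
= 0001 0111 0110 0100 0100 0001


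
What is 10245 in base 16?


Divide by 16 repeatedly:
10245 ÷ 16 = 640 remainder 5 (5)
640 ÷ 16 = 40 remainder 0 (0)
40 ÷ 16 = 2 remainder 8 (8)
2 ÷ 16 = 0 remainder 2 (2)
Reading remainders bottom-up:
= 0x2805


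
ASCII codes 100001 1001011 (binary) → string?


Codes (binary): 100001 1001011
Per-code ASCII lookup:
  100001 = 33  (special character) → '!'
  1001011 = 75  (range 65-90: uppercase, 75 - 65 = 10) → 'K'
= '!K'


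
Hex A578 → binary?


Each hex digit → 4 binary bits:
  A = 1010
  5 = 0101
  7 = 0111
  8 = 1000
Concatenate: 1010 0101 0111 1000
= 1010010101111000


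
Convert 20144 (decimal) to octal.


Divide by 8 repeatedly:
20144 ÷ 8 = 2518 remainder 0
2518 ÷ 8 = 314 remainder 6
314 ÷ 8 = 39 remainder 2
39 ÷ 8 = 4 remainder 7
4 ÷ 8 = 0 remainder 4
Reading remainders bottom-up:
= 0o47260


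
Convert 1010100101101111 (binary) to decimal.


Positional values:
Bit 0: 1 × 2^0 = 1
Bit 1: 1 × 2^1 = 2
Bit 2: 1 × 2^2 = 4
Bit 3: 1 × 2^3 = 8
Bit 5: 1 × 2^5 = 32
Bit 6: 1 × 2^6 = 64
Bit 8: 1 × 2^8 = 256
Bit 11: 1 × 2^11 = 2048
Bit 13: 1 × 2^13 = 8192
Bit 15: 1 × 2^15 = 32768
Sum = 1 + 2 + 4 + 8 + 32 + 64 + 256 + 2048 + 8192 + 32768
= 43375


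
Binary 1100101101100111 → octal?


Group into 3-bit groups: 001100101101100111
  001 = 1
  100 = 4
  101 = 5
  101 = 5
  100 = 4
  111 = 7
= 0o145547


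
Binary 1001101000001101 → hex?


Group into 4-bit nibbles: 1001101000001101
  1001 = 9
  1010 = A
  0000 = 0
  1101 = D
= 0x9A0D


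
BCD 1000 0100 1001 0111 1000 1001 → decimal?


Each 4-bit group → digit:
  1000 → 8
  0100 → 4
  1001 → 9
  0111 → 7
  1000 → 8
  1001 → 9
= 849789


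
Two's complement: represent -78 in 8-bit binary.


Original: 01001110
Step 1 - Invert all bits: 10110001
Step 2 - Add 1: 10110001 + 1
= 10110010 (represents -78)


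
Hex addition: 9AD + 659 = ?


Align and add column by column (LSB to MSB, each column mod 16 with carry):
  09AD
+ 0659
  ----
  col 0: D(13) + 9(9) + 0 (carry in) = 22 → 6(6), carry out 1
  col 1: A(10) + 5(5) + 1 (carry in) = 16 → 0(0), carry out 1
  col 2: 9(9) + 6(6) + 1 (carry in) = 16 → 0(0), carry out 1
  col 3: 0(0) + 0(0) + 1 (carry in) = 1 → 1(1), carry out 0
Reading digits MSB→LSB: 1006
Strip leading zeros: 1006
= 0x1006


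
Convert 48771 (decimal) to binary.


Divide by 2 repeatedly:
48771 ÷ 2 = 24385 remainder 1
24385 ÷ 2 = 12192 remainder 1
12192 ÷ 2 = 6096 remainder 0
6096 ÷ 2 = 3048 remainder 0
3048 ÷ 2 = 1524 remainder 0
1524 ÷ 2 = 762 remainder 0
762 ÷ 2 = 381 remainder 0
381 ÷ 2 = 190 remainder 1
190 ÷ 2 = 95 remainder 0
95 ÷ 2 = 47 remainder 1
47 ÷ 2 = 23 remainder 1
23 ÷ 2 = 11 remainder 1
11 ÷ 2 = 5 remainder 1
5 ÷ 2 = 2 remainder 1
2 ÷ 2 = 1 remainder 0
1 ÷ 2 = 0 remainder 1
Reading remainders bottom-up:
= 1011111010000011


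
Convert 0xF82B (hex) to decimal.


Positional values:
Position 0: B × 16^0 = 11 × 1 = 11
Position 1: 2 × 16^1 = 2 × 16 = 32
Position 2: 8 × 16^2 = 8 × 256 = 2048
Position 3: F × 16^3 = 15 × 4096 = 61440
Sum = 11 + 32 + 2048 + 61440
= 63531


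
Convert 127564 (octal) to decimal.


Positional values:
Position 0: 4 × 8^0 = 4
Position 1: 6 × 8^1 = 48
Position 2: 5 × 8^2 = 320
Position 3: 7 × 8^3 = 3584
Position 4: 2 × 8^4 = 8192
Position 5: 1 × 8^5 = 32768
Sum = 4 + 48 + 320 + 3584 + 8192 + 32768
= 44916


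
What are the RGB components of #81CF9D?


Hex: #81CF9D
R = 81₁₆ = 129
G = CF₁₆ = 207
B = 9D₁₆ = 157
= RGB(129, 207, 157)


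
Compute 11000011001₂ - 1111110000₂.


Align and subtract column by column (LSB to MSB, borrowing when needed):
  11000011001
- 01111110000
  -----------
  col 0: (1 - 0 borrow-in) - 0 → 1 - 0 = 1, borrow out 0
  col 1: (0 - 0 borrow-in) - 0 → 0 - 0 = 0, borrow out 0
  col 2: (0 - 0 borrow-in) - 0 → 0 - 0 = 0, borrow out 0
  col 3: (1 - 0 borrow-in) - 0 → 1 - 0 = 1, borrow out 0
  col 4: (1 - 0 borrow-in) - 1 → 1 - 1 = 0, borrow out 0
  col 5: (0 - 0 borrow-in) - 1 → borrow from next column: (0+2) - 1 = 1, borrow out 1
  col 6: (0 - 1 borrow-in) - 1 → borrow from next column: (-1+2) - 1 = 0, borrow out 1
  col 7: (0 - 1 borrow-in) - 1 → borrow from next column: (-1+2) - 1 = 0, borrow out 1
  col 8: (0 - 1 borrow-in) - 1 → borrow from next column: (-1+2) - 1 = 0, borrow out 1
  col 9: (1 - 1 borrow-in) - 1 → borrow from next column: (0+2) - 1 = 1, borrow out 1
  col 10: (1 - 1 borrow-in) - 0 → 0 - 0 = 0, borrow out 0
Reading bits MSB→LSB: 01000101001
Strip leading zeros: 1000101001
= 1000101001


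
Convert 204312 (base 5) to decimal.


Positional values (base 5):
  2 × 5^0 = 2 × 1 = 2
  1 × 5^1 = 1 × 5 = 5
  3 × 5^2 = 3 × 25 = 75
  4 × 5^3 = 4 × 125 = 500
  0 × 5^4 = 0 × 625 = 0
  2 × 5^5 = 2 × 3125 = 6250
Sum = 2 + 5 + 75 + 500 + 0 + 6250
= 6832


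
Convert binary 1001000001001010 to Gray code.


Binary: 1001000001001010
Gray code: G = B XOR (B >> 1)
B >> 1 = 0100100000100101
1001000001001010 XOR 0100100000100101:
  1 XOR 0 = 1
  0 XOR 1 = 1
  0 XOR 0 = 0
  1 XOR 0 = 1
  0 XOR 1 = 1
  0 XOR 0 = 0
  0 XOR 0 = 0
  0 XOR 0 = 0
  0 XOR 0 = 0
  1 XOR 0 = 1
  0 XOR 1 = 1
  0 XOR 0 = 0
  1 XOR 0 = 1
  0 XOR 1 = 1
  1 XOR 0 = 1
  0 XOR 1 = 1
= 1101100001101111


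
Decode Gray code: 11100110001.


Gray code: 11100110001
MSB stays the same: 1
Each subsequent bit = prev_binary XOR current_gray:
  B[1] = 1 XOR 1 = 0
  B[2] = 0 XOR 1 = 1
  B[3] = 1 XOR 0 = 1
  B[4] = 1 XOR 0 = 1
  B[5] = 1 XOR 1 = 0
  B[6] = 0 XOR 1 = 1
  B[7] = 1 XOR 0 = 1
  B[8] = 1 XOR 0 = 1
  B[9] = 1 XOR 0 = 1
  B[10] = 1 XOR 1 = 0
= 10111011110 (1502 decimal)


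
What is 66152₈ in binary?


Each octal digit → 3 binary bits:
  6 = 110
  6 = 110
  1 = 001
  5 = 101
  2 = 010
Concatenate: 110 110 001 101 010
= 110110001101010


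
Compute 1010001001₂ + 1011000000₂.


Align and add column by column (LSB to MSB, carry propagating):
  01010001001
+ 01011000000
  -----------
  col 0: 1 + 0 + 0 (carry in) = 1 → bit 1, carry out 0
  col 1: 0 + 0 + 0 (carry in) = 0 → bit 0, carry out 0
  col 2: 0 + 0 + 0 (carry in) = 0 → bit 0, carry out 0
  col 3: 1 + 0 + 0 (carry in) = 1 → bit 1, carry out 0
  col 4: 0 + 0 + 0 (carry in) = 0 → bit 0, carry out 0
  col 5: 0 + 0 + 0 (carry in) = 0 → bit 0, carry out 0
  col 6: 0 + 1 + 0 (carry in) = 1 → bit 1, carry out 0
  col 7: 1 + 1 + 0 (carry in) = 2 → bit 0, carry out 1
  col 8: 0 + 0 + 1 (carry in) = 1 → bit 1, carry out 0
  col 9: 1 + 1 + 0 (carry in) = 2 → bit 0, carry out 1
  col 10: 0 + 0 + 1 (carry in) = 1 → bit 1, carry out 0
Reading bits MSB→LSB: 10101001001
Strip leading zeros: 10101001001
= 10101001001


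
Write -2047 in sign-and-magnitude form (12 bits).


Sign bit: 1 (negative)
Magnitude: 2047 = 11111111111
= 111111111111


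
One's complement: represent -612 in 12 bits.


Original: 001001100100
Invert all bits:
  bit 0: 0 → 1
  bit 1: 0 → 1
  bit 2: 1 → 0
  bit 3: 0 → 1
  bit 4: 0 → 1
  bit 5: 1 → 0
  bit 6: 1 → 0
  bit 7: 0 → 1
  bit 8: 0 → 1
  bit 9: 1 → 0
  bit 10: 0 → 1
  bit 11: 0 → 1
= 110110011011


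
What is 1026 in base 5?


Divide by 5 repeatedly:
1026 ÷ 5 = 205 remainder 1
205 ÷ 5 = 41 remainder 0
41 ÷ 5 = 8 remainder 1
8 ÷ 5 = 1 remainder 3
1 ÷ 5 = 0 remainder 1
Reading remainders bottom-up:
= 13101


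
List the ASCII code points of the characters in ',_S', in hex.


String: ',_S'  (3 characters)
Per-character ASCII lookup:
  ',': special character: ',' = 44 → 0x2C
  '_': special character: '_' = 95 → 0x5F
  'S': uppercase starts at 65: 'S' = 65 + 18 = 83 → 0x53
= 0x2C 0x5F 0x53


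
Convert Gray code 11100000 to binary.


Gray code: 11100000
MSB stays the same: 1
Each subsequent bit = prev_binary XOR current_gray:
  B[1] = 1 XOR 1 = 0
  B[2] = 0 XOR 1 = 1
  B[3] = 1 XOR 0 = 1
  B[4] = 1 XOR 0 = 1
  B[5] = 1 XOR 0 = 1
  B[6] = 1 XOR 0 = 1
  B[7] = 1 XOR 0 = 1
= 10111111 (191 decimal)


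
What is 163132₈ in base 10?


Positional values:
Position 0: 2 × 8^0 = 2
Position 1: 3 × 8^1 = 24
Position 2: 1 × 8^2 = 64
Position 3: 3 × 8^3 = 1536
Position 4: 6 × 8^4 = 24576
Position 5: 1 × 8^5 = 32768
Sum = 2 + 24 + 64 + 1536 + 24576 + 32768
= 58970


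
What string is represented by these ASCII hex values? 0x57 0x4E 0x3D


Codes (hex): 0x57 0x4E 0x3D
Per-code ASCII lookup:
  0x57 = 87  (range 65-90: uppercase, 87 - 65 = 22) → 'W'
  0x4E = 78  (range 65-90: uppercase, 78 - 65 = 13) → 'N'
  0x3D = 61  (special character) → '='
= 'WN='


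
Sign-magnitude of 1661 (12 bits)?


Sign bit: 0 (positive)
Magnitude: 1661 = 11001111101
= 011001111101


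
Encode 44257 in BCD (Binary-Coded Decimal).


Each digit → 4-bit binary:
  4 → 0100
  4 → 0100
  2 → 0010
  5 → 0101
  7 → 0111
= 0100 0100 0010 0101 0111


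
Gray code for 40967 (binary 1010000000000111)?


Binary: 1010000000000111
Gray code: G = B XOR (B >> 1)
B >> 1 = 0101000000000011
1010000000000111 XOR 0101000000000011:
  1 XOR 0 = 1
  0 XOR 1 = 1
  1 XOR 0 = 1
  0 XOR 1 = 1
  0 XOR 0 = 0
  0 XOR 0 = 0
  0 XOR 0 = 0
  0 XOR 0 = 0
  0 XOR 0 = 0
  0 XOR 0 = 0
  0 XOR 0 = 0
  0 XOR 0 = 0
  0 XOR 0 = 0
  1 XOR 0 = 1
  1 XOR 1 = 0
  1 XOR 1 = 0
= 1111000000000100


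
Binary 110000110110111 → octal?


Group into 3-bit groups: 110000110110111
  110 = 6
  000 = 0
  110 = 6
  110 = 6
  111 = 7
= 0o60667


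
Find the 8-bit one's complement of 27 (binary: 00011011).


Original: 00011011
Invert all bits:
  bit 0: 0 → 1
  bit 1: 0 → 1
  bit 2: 0 → 1
  bit 3: 1 → 0
  bit 4: 1 → 0
  bit 5: 0 → 1
  bit 6: 1 → 0
  bit 7: 1 → 0
= 11100100


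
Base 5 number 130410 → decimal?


Positional values (base 5):
  0 × 5^0 = 0 × 1 = 0
  1 × 5^1 = 1 × 5 = 5
  4 × 5^2 = 4 × 25 = 100
  0 × 5^3 = 0 × 125 = 0
  3 × 5^4 = 3 × 625 = 1875
  1 × 5^5 = 1 × 3125 = 3125
Sum = 0 + 5 + 100 + 0 + 1875 + 3125
= 5105


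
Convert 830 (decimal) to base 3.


Divide by 3 repeatedly:
830 ÷ 3 = 276 remainder 2
276 ÷ 3 = 92 remainder 0
92 ÷ 3 = 30 remainder 2
30 ÷ 3 = 10 remainder 0
10 ÷ 3 = 3 remainder 1
3 ÷ 3 = 1 remainder 0
1 ÷ 3 = 0 remainder 1
Reading remainders bottom-up:
= 1010202


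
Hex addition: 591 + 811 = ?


Align and add column by column (LSB to MSB, each column mod 16 with carry):
  0591
+ 0811
  ----
  col 0: 1(1) + 1(1) + 0 (carry in) = 2 → 2(2), carry out 0
  col 1: 9(9) + 1(1) + 0 (carry in) = 10 → A(10), carry out 0
  col 2: 5(5) + 8(8) + 0 (carry in) = 13 → D(13), carry out 0
  col 3: 0(0) + 0(0) + 0 (carry in) = 0 → 0(0), carry out 0
Reading digits MSB→LSB: 0DA2
Strip leading zeros: DA2
= 0xDA2


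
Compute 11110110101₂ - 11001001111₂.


Align and subtract column by column (LSB to MSB, borrowing when needed):
  11110110101
- 11001001111
  -----------
  col 0: (1 - 0 borrow-in) - 1 → 1 - 1 = 0, borrow out 0
  col 1: (0 - 0 borrow-in) - 1 → borrow from next column: (0+2) - 1 = 1, borrow out 1
  col 2: (1 - 1 borrow-in) - 1 → borrow from next column: (0+2) - 1 = 1, borrow out 1
  col 3: (0 - 1 borrow-in) - 1 → borrow from next column: (-1+2) - 1 = 0, borrow out 1
  col 4: (1 - 1 borrow-in) - 0 → 0 - 0 = 0, borrow out 0
  col 5: (1 - 0 borrow-in) - 0 → 1 - 0 = 1, borrow out 0
  col 6: (0 - 0 borrow-in) - 1 → borrow from next column: (0+2) - 1 = 1, borrow out 1
  col 7: (1 - 1 borrow-in) - 0 → 0 - 0 = 0, borrow out 0
  col 8: (1 - 0 borrow-in) - 0 → 1 - 0 = 1, borrow out 0
  col 9: (1 - 0 borrow-in) - 1 → 1 - 1 = 0, borrow out 0
  col 10: (1 - 0 borrow-in) - 1 → 1 - 1 = 0, borrow out 0
Reading bits MSB→LSB: 00101100110
Strip leading zeros: 101100110
= 101100110


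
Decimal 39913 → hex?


Divide by 16 repeatedly:
39913 ÷ 16 = 2494 remainder 9 (9)
2494 ÷ 16 = 155 remainder 14 (E)
155 ÷ 16 = 9 remainder 11 (B)
9 ÷ 16 = 0 remainder 9 (9)
Reading remainders bottom-up:
= 0x9BE9


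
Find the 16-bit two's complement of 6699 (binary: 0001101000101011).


Original: 0001101000101011
Step 1 - Invert all bits: 1110010111010100
Step 2 - Add 1: 1110010111010100 + 1
= 1110010111010101 (represents -6699)


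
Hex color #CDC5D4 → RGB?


Hex: #CDC5D4
R = CD₁₆ = 205
G = C5₁₆ = 197
B = D4₁₆ = 212
= RGB(205, 197, 212)


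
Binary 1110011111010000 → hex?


Group into 4-bit nibbles: 1110011111010000
  1110 = E
  0111 = 7
  1101 = D
  0000 = 0
= 0xE7D0


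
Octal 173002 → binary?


Each octal digit → 3 binary bits:
  1 = 001
  7 = 111
  3 = 011
  0 = 000
  0 = 000
  2 = 010
Concatenate: 001 111 011 000 000 010
= 001111011000000010


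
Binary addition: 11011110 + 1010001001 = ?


Align and add column by column (LSB to MSB, carry propagating):
  00011011110
+ 01010001001
  -----------
  col 0: 0 + 1 + 0 (carry in) = 1 → bit 1, carry out 0
  col 1: 1 + 0 + 0 (carry in) = 1 → bit 1, carry out 0
  col 2: 1 + 0 + 0 (carry in) = 1 → bit 1, carry out 0
  col 3: 1 + 1 + 0 (carry in) = 2 → bit 0, carry out 1
  col 4: 1 + 0 + 1 (carry in) = 2 → bit 0, carry out 1
  col 5: 0 + 0 + 1 (carry in) = 1 → bit 1, carry out 0
  col 6: 1 + 0 + 0 (carry in) = 1 → bit 1, carry out 0
  col 7: 1 + 1 + 0 (carry in) = 2 → bit 0, carry out 1
  col 8: 0 + 0 + 1 (carry in) = 1 → bit 1, carry out 0
  col 9: 0 + 1 + 0 (carry in) = 1 → bit 1, carry out 0
  col 10: 0 + 0 + 0 (carry in) = 0 → bit 0, carry out 0
Reading bits MSB→LSB: 01101100111
Strip leading zeros: 1101100111
= 1101100111


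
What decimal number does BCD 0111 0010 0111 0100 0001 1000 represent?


Each 4-bit group → digit:
  0111 → 7
  0010 → 2
  0111 → 7
  0100 → 4
  0001 → 1
  1000 → 8
= 727418


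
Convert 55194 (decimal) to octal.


Divide by 8 repeatedly:
55194 ÷ 8 = 6899 remainder 2
6899 ÷ 8 = 862 remainder 3
862 ÷ 8 = 107 remainder 6
107 ÷ 8 = 13 remainder 3
13 ÷ 8 = 1 remainder 5
1 ÷ 8 = 0 remainder 1
Reading remainders bottom-up:
= 0o153632


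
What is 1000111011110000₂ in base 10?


Positional values:
Bit 4: 1 × 2^4 = 16
Bit 5: 1 × 2^5 = 32
Bit 6: 1 × 2^6 = 64
Bit 7: 1 × 2^7 = 128
Bit 9: 1 × 2^9 = 512
Bit 10: 1 × 2^10 = 1024
Bit 11: 1 × 2^11 = 2048
Bit 15: 1 × 2^15 = 32768
Sum = 16 + 32 + 64 + 128 + 512 + 1024 + 2048 + 32768
= 36592


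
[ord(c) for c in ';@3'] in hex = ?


String: ';@3'  (3 characters)
Per-character ASCII lookup:
  ';': special character: ';' = 59 → 0x3B
  '@': special character: '@' = 64 → 0x40
  '3': digits start at 48: '3' = 48 + 3 = 51 → 0x33
= 0x3B 0x40 0x33


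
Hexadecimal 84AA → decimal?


Positional values:
Position 0: A × 16^0 = 10 × 1 = 10
Position 1: A × 16^1 = 10 × 16 = 160
Position 2: 4 × 16^2 = 4 × 256 = 1024
Position 3: 8 × 16^3 = 8 × 4096 = 32768
Sum = 10 + 160 + 1024 + 32768
= 33962


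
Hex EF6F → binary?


Each hex digit → 4 binary bits:
  E = 1110
  F = 1111
  6 = 0110
  F = 1111
Concatenate: 1110 1111 0110 1111
= 1110111101101111


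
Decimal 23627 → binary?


Divide by 2 repeatedly:
23627 ÷ 2 = 11813 remainder 1
11813 ÷ 2 = 5906 remainder 1
5906 ÷ 2 = 2953 remainder 0
2953 ÷ 2 = 1476 remainder 1
1476 ÷ 2 = 738 remainder 0
738 ÷ 2 = 369 remainder 0
369 ÷ 2 = 184 remainder 1
184 ÷ 2 = 92 remainder 0
92 ÷ 2 = 46 remainder 0
46 ÷ 2 = 23 remainder 0
23 ÷ 2 = 11 remainder 1
11 ÷ 2 = 5 remainder 1
5 ÷ 2 = 2 remainder 1
2 ÷ 2 = 1 remainder 0
1 ÷ 2 = 0 remainder 1
Reading remainders bottom-up:
= 101110001001011


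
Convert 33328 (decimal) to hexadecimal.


Divide by 16 repeatedly:
33328 ÷ 16 = 2083 remainder 0 (0)
2083 ÷ 16 = 130 remainder 3 (3)
130 ÷ 16 = 8 remainder 2 (2)
8 ÷ 16 = 0 remainder 8 (8)
Reading remainders bottom-up:
= 0x8230


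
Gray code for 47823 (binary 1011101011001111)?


Binary: 1011101011001111
Gray code: G = B XOR (B >> 1)
B >> 1 = 0101110101100111
1011101011001111 XOR 0101110101100111:
  1 XOR 0 = 1
  0 XOR 1 = 1
  1 XOR 0 = 1
  1 XOR 1 = 0
  1 XOR 1 = 0
  0 XOR 1 = 1
  1 XOR 0 = 1
  0 XOR 1 = 1
  1 XOR 0 = 1
  1 XOR 1 = 0
  0 XOR 1 = 1
  0 XOR 0 = 0
  1 XOR 0 = 1
  1 XOR 1 = 0
  1 XOR 1 = 0
  1 XOR 1 = 0
= 1110011110101000


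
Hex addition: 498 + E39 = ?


Align and add column by column (LSB to MSB, each column mod 16 with carry):
  0498
+ 0E39
  ----
  col 0: 8(8) + 9(9) + 0 (carry in) = 17 → 1(1), carry out 1
  col 1: 9(9) + 3(3) + 1 (carry in) = 13 → D(13), carry out 0
  col 2: 4(4) + E(14) + 0 (carry in) = 18 → 2(2), carry out 1
  col 3: 0(0) + 0(0) + 1 (carry in) = 1 → 1(1), carry out 0
Reading digits MSB→LSB: 12D1
Strip leading zeros: 12D1
= 0x12D1


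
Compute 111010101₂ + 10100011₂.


Align and add column by column (LSB to MSB, carry propagating):
  0111010101
+ 0010100011
  ----------
  col 0: 1 + 1 + 0 (carry in) = 2 → bit 0, carry out 1
  col 1: 0 + 1 + 1 (carry in) = 2 → bit 0, carry out 1
  col 2: 1 + 0 + 1 (carry in) = 2 → bit 0, carry out 1
  col 3: 0 + 0 + 1 (carry in) = 1 → bit 1, carry out 0
  col 4: 1 + 0 + 0 (carry in) = 1 → bit 1, carry out 0
  col 5: 0 + 1 + 0 (carry in) = 1 → bit 1, carry out 0
  col 6: 1 + 0 + 0 (carry in) = 1 → bit 1, carry out 0
  col 7: 1 + 1 + 0 (carry in) = 2 → bit 0, carry out 1
  col 8: 1 + 0 + 1 (carry in) = 2 → bit 0, carry out 1
  col 9: 0 + 0 + 1 (carry in) = 1 → bit 1, carry out 0
Reading bits MSB→LSB: 1001111000
Strip leading zeros: 1001111000
= 1001111000


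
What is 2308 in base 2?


Divide by 2 repeatedly:
2308 ÷ 2 = 1154 remainder 0
1154 ÷ 2 = 577 remainder 0
577 ÷ 2 = 288 remainder 1
288 ÷ 2 = 144 remainder 0
144 ÷ 2 = 72 remainder 0
72 ÷ 2 = 36 remainder 0
36 ÷ 2 = 18 remainder 0
18 ÷ 2 = 9 remainder 0
9 ÷ 2 = 4 remainder 1
4 ÷ 2 = 2 remainder 0
2 ÷ 2 = 1 remainder 0
1 ÷ 2 = 0 remainder 1
Reading remainders bottom-up:
= 100100000100


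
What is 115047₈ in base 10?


Positional values:
Position 0: 7 × 8^0 = 7
Position 1: 4 × 8^1 = 32
Position 2: 0 × 8^2 = 0
Position 3: 5 × 8^3 = 2560
Position 4: 1 × 8^4 = 4096
Position 5: 1 × 8^5 = 32768
Sum = 7 + 32 + 0 + 2560 + 4096 + 32768
= 39463


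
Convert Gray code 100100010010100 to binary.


Gray code: 100100010010100
MSB stays the same: 1
Each subsequent bit = prev_binary XOR current_gray:
  B[1] = 1 XOR 0 = 1
  B[2] = 1 XOR 0 = 1
  B[3] = 1 XOR 1 = 0
  B[4] = 0 XOR 0 = 0
  B[5] = 0 XOR 0 = 0
  B[6] = 0 XOR 0 = 0
  B[7] = 0 XOR 1 = 1
  B[8] = 1 XOR 0 = 1
  B[9] = 1 XOR 0 = 1
  B[10] = 1 XOR 1 = 0
  B[11] = 0 XOR 0 = 0
  B[12] = 0 XOR 1 = 1
  B[13] = 1 XOR 0 = 1
  B[14] = 1 XOR 0 = 1
= 111000011100111 (28903 decimal)


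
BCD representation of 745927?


Each digit → 4-bit binary:
  7 → 0111
  4 → 0100
  5 → 0101
  9 → 1001
  2 → 0010
  7 → 0111
= 0111 0100 0101 1001 0010 0111


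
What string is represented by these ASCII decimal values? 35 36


Codes (decimal): 35 36
Per-code ASCII lookup:
  35  (special character) → '#'
  36  (special character) → '$'
= '#$'


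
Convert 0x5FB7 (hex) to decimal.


Positional values:
Position 0: 7 × 16^0 = 7 × 1 = 7
Position 1: B × 16^1 = 11 × 16 = 176
Position 2: F × 16^2 = 15 × 256 = 3840
Position 3: 5 × 16^3 = 5 × 4096 = 20480
Sum = 7 + 176 + 3840 + 20480
= 24503


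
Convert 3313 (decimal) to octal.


Divide by 8 repeatedly:
3313 ÷ 8 = 414 remainder 1
414 ÷ 8 = 51 remainder 6
51 ÷ 8 = 6 remainder 3
6 ÷ 8 = 0 remainder 6
Reading remainders bottom-up:
= 0o6361


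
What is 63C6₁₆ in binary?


Each hex digit → 4 binary bits:
  6 = 0110
  3 = 0011
  C = 1100
  6 = 0110
Concatenate: 0110 0011 1100 0110
= 0110001111000110


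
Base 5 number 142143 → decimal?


Positional values (base 5):
  3 × 5^0 = 3 × 1 = 3
  4 × 5^1 = 4 × 5 = 20
  1 × 5^2 = 1 × 25 = 25
  2 × 5^3 = 2 × 125 = 250
  4 × 5^4 = 4 × 625 = 2500
  1 × 5^5 = 1 × 3125 = 3125
Sum = 3 + 20 + 25 + 250 + 2500 + 3125
= 5923


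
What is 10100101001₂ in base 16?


Group into 4-bit nibbles: 010100101001
  0101 = 5
  0010 = 2
  1001 = 9
= 0x529


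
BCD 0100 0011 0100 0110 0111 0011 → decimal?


Each 4-bit group → digit:
  0100 → 4
  0011 → 3
  0100 → 4
  0110 → 6
  0111 → 7
  0011 → 3
= 434673


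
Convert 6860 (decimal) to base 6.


Divide by 6 repeatedly:
6860 ÷ 6 = 1143 remainder 2
1143 ÷ 6 = 190 remainder 3
190 ÷ 6 = 31 remainder 4
31 ÷ 6 = 5 remainder 1
5 ÷ 6 = 0 remainder 5
Reading remainders bottom-up:
= 51432


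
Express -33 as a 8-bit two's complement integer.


Original: 00100001
Step 1 - Invert all bits: 11011110
Step 2 - Add 1: 11011110 + 1
= 11011111 (represents -33)


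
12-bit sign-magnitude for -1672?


Sign bit: 1 (negative)
Magnitude: 1672 = 11010001000
= 111010001000


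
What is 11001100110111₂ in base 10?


Positional values:
Bit 0: 1 × 2^0 = 1
Bit 1: 1 × 2^1 = 2
Bit 2: 1 × 2^2 = 4
Bit 4: 1 × 2^4 = 16
Bit 5: 1 × 2^5 = 32
Bit 8: 1 × 2^8 = 256
Bit 9: 1 × 2^9 = 512
Bit 12: 1 × 2^12 = 4096
Bit 13: 1 × 2^13 = 8192
Sum = 1 + 2 + 4 + 16 + 32 + 256 + 512 + 4096 + 8192
= 13111


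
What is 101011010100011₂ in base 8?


Group into 3-bit groups: 101011010100011
  101 = 5
  011 = 3
  010 = 2
  100 = 4
  011 = 3
= 0o53243


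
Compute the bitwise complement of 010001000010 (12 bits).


Original: 010001000010
Invert all bits:
  bit 0: 0 → 1
  bit 1: 1 → 0
  bit 2: 0 → 1
  bit 3: 0 → 1
  bit 4: 0 → 1
  bit 5: 1 → 0
  bit 6: 0 → 1
  bit 7: 0 → 1
  bit 8: 0 → 1
  bit 9: 0 → 1
  bit 10: 1 → 0
  bit 11: 0 → 1
= 101110111101


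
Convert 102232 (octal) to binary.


Each octal digit → 3 binary bits:
  1 = 001
  0 = 000
  2 = 010
  2 = 010
  3 = 011
  2 = 010
Concatenate: 001 000 010 010 011 010
= 001000010010011010


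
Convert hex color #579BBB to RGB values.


Hex: #579BBB
R = 57₁₆ = 87
G = 9B₁₆ = 155
B = BB₁₆ = 187
= RGB(87, 155, 187)


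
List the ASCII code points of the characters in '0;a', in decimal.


String: '0;a'  (3 characters)
Per-character ASCII lookup:
  '0': digits start at 48: '0' = 48 + 0 = 48
  ';': special character: ';' = 59
  'a': lowercase starts at 97: 'a' = 97 + 0 = 97
= 48 59 97


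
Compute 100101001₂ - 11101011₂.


Align and subtract column by column (LSB to MSB, borrowing when needed):
  100101001
- 011101011
  ---------
  col 0: (1 - 0 borrow-in) - 1 → 1 - 1 = 0, borrow out 0
  col 1: (0 - 0 borrow-in) - 1 → borrow from next column: (0+2) - 1 = 1, borrow out 1
  col 2: (0 - 1 borrow-in) - 0 → borrow from next column: (-1+2) - 0 = 1, borrow out 1
  col 3: (1 - 1 borrow-in) - 1 → borrow from next column: (0+2) - 1 = 1, borrow out 1
  col 4: (0 - 1 borrow-in) - 0 → borrow from next column: (-1+2) - 0 = 1, borrow out 1
  col 5: (1 - 1 borrow-in) - 1 → borrow from next column: (0+2) - 1 = 1, borrow out 1
  col 6: (0 - 1 borrow-in) - 1 → borrow from next column: (-1+2) - 1 = 0, borrow out 1
  col 7: (0 - 1 borrow-in) - 1 → borrow from next column: (-1+2) - 1 = 0, borrow out 1
  col 8: (1 - 1 borrow-in) - 0 → 0 - 0 = 0, borrow out 0
Reading bits MSB→LSB: 000111110
Strip leading zeros: 111110
= 111110


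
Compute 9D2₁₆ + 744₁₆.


Align and add column by column (LSB to MSB, each column mod 16 with carry):
  09D2
+ 0744
  ----
  col 0: 2(2) + 4(4) + 0 (carry in) = 6 → 6(6), carry out 0
  col 1: D(13) + 4(4) + 0 (carry in) = 17 → 1(1), carry out 1
  col 2: 9(9) + 7(7) + 1 (carry in) = 17 → 1(1), carry out 1
  col 3: 0(0) + 0(0) + 1 (carry in) = 1 → 1(1), carry out 0
Reading digits MSB→LSB: 1116
Strip leading zeros: 1116
= 0x1116


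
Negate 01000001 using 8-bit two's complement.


Original: 01000001
Step 1 - Invert all bits: 10111110
Step 2 - Add 1: 10111110 + 1
= 10111111 (represents -65)


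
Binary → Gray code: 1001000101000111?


Binary: 1001000101000111
Gray code: G = B XOR (B >> 1)
B >> 1 = 0100100010100011
1001000101000111 XOR 0100100010100011:
  1 XOR 0 = 1
  0 XOR 1 = 1
  0 XOR 0 = 0
  1 XOR 0 = 1
  0 XOR 1 = 1
  0 XOR 0 = 0
  0 XOR 0 = 0
  1 XOR 0 = 1
  0 XOR 1 = 1
  1 XOR 0 = 1
  0 XOR 1 = 1
  0 XOR 0 = 0
  0 XOR 0 = 0
  1 XOR 0 = 1
  1 XOR 1 = 0
  1 XOR 1 = 0
= 1101100111100100


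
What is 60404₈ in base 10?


Positional values:
Position 0: 4 × 8^0 = 4
Position 1: 0 × 8^1 = 0
Position 2: 4 × 8^2 = 256
Position 3: 0 × 8^3 = 0
Position 4: 6 × 8^4 = 24576
Sum = 4 + 0 + 256 + 0 + 24576
= 24836


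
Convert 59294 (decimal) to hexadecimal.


Divide by 16 repeatedly:
59294 ÷ 16 = 3705 remainder 14 (E)
3705 ÷ 16 = 231 remainder 9 (9)
231 ÷ 16 = 14 remainder 7 (7)
14 ÷ 16 = 0 remainder 14 (E)
Reading remainders bottom-up:
= 0xE79E


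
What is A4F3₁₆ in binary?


Each hex digit → 4 binary bits:
  A = 1010
  4 = 0100
  F = 1111
  3 = 0011
Concatenate: 1010 0100 1111 0011
= 1010010011110011


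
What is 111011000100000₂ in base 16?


Group into 4-bit nibbles: 0111011000100000
  0111 = 7
  0110 = 6
  0010 = 2
  0000 = 0
= 0x7620


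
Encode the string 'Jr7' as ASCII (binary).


String: 'Jr7'  (3 characters)
Per-character ASCII lookup:
  'J': uppercase starts at 65: 'J' = 65 + 9 = 74 → 1001010
  'r': lowercase starts at 97: 'r' = 97 + 17 = 114 → 1110010
  '7': digits start at 48: '7' = 48 + 7 = 55 → 110111
= 1001010 1110010 110111


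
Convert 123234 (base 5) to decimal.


Positional values (base 5):
  4 × 5^0 = 4 × 1 = 4
  3 × 5^1 = 3 × 5 = 15
  2 × 5^2 = 2 × 25 = 50
  3 × 5^3 = 3 × 125 = 375
  2 × 5^4 = 2 × 625 = 1250
  1 × 5^5 = 1 × 3125 = 3125
Sum = 4 + 15 + 50 + 375 + 1250 + 3125
= 4819


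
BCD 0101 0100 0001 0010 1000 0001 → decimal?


Each 4-bit group → digit:
  0101 → 5
  0100 → 4
  0001 → 1
  0010 → 2
  1000 → 8
  0001 → 1
= 541281


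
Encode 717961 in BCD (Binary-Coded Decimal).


Each digit → 4-bit binary:
  7 → 0111
  1 → 0001
  7 → 0111
  9 → 1001
  6 → 0110
  1 → 0001
= 0111 0001 0111 1001 0110 0001


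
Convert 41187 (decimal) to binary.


Divide by 2 repeatedly:
41187 ÷ 2 = 20593 remainder 1
20593 ÷ 2 = 10296 remainder 1
10296 ÷ 2 = 5148 remainder 0
5148 ÷ 2 = 2574 remainder 0
2574 ÷ 2 = 1287 remainder 0
1287 ÷ 2 = 643 remainder 1
643 ÷ 2 = 321 remainder 1
321 ÷ 2 = 160 remainder 1
160 ÷ 2 = 80 remainder 0
80 ÷ 2 = 40 remainder 0
40 ÷ 2 = 20 remainder 0
20 ÷ 2 = 10 remainder 0
10 ÷ 2 = 5 remainder 0
5 ÷ 2 = 2 remainder 1
2 ÷ 2 = 1 remainder 0
1 ÷ 2 = 0 remainder 1
Reading remainders bottom-up:
= 1010000011100011


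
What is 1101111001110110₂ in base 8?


Group into 3-bit groups: 001101111001110110
  001 = 1
  101 = 5
  111 = 7
  001 = 1
  110 = 6
  110 = 6
= 0o157166


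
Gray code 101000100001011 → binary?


Gray code: 101000100001011
MSB stays the same: 1
Each subsequent bit = prev_binary XOR current_gray:
  B[1] = 1 XOR 0 = 1
  B[2] = 1 XOR 1 = 0
  B[3] = 0 XOR 0 = 0
  B[4] = 0 XOR 0 = 0
  B[5] = 0 XOR 0 = 0
  B[6] = 0 XOR 1 = 1
  B[7] = 1 XOR 0 = 1
  B[8] = 1 XOR 0 = 1
  B[9] = 1 XOR 0 = 1
  B[10] = 1 XOR 0 = 1
  B[11] = 1 XOR 1 = 0
  B[12] = 0 XOR 0 = 0
  B[13] = 0 XOR 1 = 1
  B[14] = 1 XOR 1 = 0
= 110000111110010 (25074 decimal)


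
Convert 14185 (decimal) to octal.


Divide by 8 repeatedly:
14185 ÷ 8 = 1773 remainder 1
1773 ÷ 8 = 221 remainder 5
221 ÷ 8 = 27 remainder 5
27 ÷ 8 = 3 remainder 3
3 ÷ 8 = 0 remainder 3
Reading remainders bottom-up:
= 0o33551


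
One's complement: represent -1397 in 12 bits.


Original: 010101110101
Invert all bits:
  bit 0: 0 → 1
  bit 1: 1 → 0
  bit 2: 0 → 1
  bit 3: 1 → 0
  bit 4: 0 → 1
  bit 5: 1 → 0
  bit 6: 1 → 0
  bit 7: 1 → 0
  bit 8: 0 → 1
  bit 9: 1 → 0
  bit 10: 0 → 1
  bit 11: 1 → 0
= 101010001010


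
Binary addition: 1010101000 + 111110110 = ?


Align and add column by column (LSB to MSB, carry propagating):
  01010101000
+ 00111110110
  -----------
  col 0: 0 + 0 + 0 (carry in) = 0 → bit 0, carry out 0
  col 1: 0 + 1 + 0 (carry in) = 1 → bit 1, carry out 0
  col 2: 0 + 1 + 0 (carry in) = 1 → bit 1, carry out 0
  col 3: 1 + 0 + 0 (carry in) = 1 → bit 1, carry out 0
  col 4: 0 + 1 + 0 (carry in) = 1 → bit 1, carry out 0
  col 5: 1 + 1 + 0 (carry in) = 2 → bit 0, carry out 1
  col 6: 0 + 1 + 1 (carry in) = 2 → bit 0, carry out 1
  col 7: 1 + 1 + 1 (carry in) = 3 → bit 1, carry out 1
  col 8: 0 + 1 + 1 (carry in) = 2 → bit 0, carry out 1
  col 9: 1 + 0 + 1 (carry in) = 2 → bit 0, carry out 1
  col 10: 0 + 0 + 1 (carry in) = 1 → bit 1, carry out 0
Reading bits MSB→LSB: 10010011110
Strip leading zeros: 10010011110
= 10010011110
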